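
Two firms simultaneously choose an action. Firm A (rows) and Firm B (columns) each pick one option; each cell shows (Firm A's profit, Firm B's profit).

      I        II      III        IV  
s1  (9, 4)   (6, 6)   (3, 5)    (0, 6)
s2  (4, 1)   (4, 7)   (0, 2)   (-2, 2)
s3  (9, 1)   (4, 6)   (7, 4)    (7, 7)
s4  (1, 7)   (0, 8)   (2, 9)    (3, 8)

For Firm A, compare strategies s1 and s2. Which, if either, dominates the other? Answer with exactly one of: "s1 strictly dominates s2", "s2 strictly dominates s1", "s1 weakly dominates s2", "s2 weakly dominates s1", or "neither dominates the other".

s1 strictly dominates s2

s1's payoffs vs s2's, by Firm B's action — I: 9>4, II: 6>4, III: 3>0, IV: 0>-2.
s1 gives a strictly higher payoff against every action of Firm B, so s1 strictly dominates s2.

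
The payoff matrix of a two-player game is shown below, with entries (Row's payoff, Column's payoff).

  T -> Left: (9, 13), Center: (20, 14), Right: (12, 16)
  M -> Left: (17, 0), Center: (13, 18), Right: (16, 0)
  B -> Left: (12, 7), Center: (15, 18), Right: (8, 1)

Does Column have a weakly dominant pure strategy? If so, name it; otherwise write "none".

none

Left fails to dominate Center at T (13<14).
Center fails to dominate Right at T (14<16).
Right fails to dominate Left at B (1<7).
No single strategy dominates all the others.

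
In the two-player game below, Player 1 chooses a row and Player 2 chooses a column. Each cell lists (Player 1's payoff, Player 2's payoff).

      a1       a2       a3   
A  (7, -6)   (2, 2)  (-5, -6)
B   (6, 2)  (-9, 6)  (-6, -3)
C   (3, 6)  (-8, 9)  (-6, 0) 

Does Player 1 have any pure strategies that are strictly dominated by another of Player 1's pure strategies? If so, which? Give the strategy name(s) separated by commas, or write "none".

B, C

Nothing dominates A: B at a1 (7>6); C at a1 (7>3).
B: dominated, since A does at least as well everywhere (a1: 7>6, a2: 2>-9, a3: -5>-6).
A strictly dominates C — a1: 7>3, a2: 2>-8, a3: -5>-6.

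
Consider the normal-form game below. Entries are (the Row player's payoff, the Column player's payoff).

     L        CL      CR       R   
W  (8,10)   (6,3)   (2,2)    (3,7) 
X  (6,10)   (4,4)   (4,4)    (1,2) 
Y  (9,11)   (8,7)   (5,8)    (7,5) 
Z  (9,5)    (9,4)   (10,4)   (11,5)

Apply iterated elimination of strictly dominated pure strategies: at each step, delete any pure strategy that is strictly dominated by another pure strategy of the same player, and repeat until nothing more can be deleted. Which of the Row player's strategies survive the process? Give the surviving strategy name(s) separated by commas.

The Row player's strategy W is strictly dominated by Y (L: 9>8, CL: 8>6, CR: 5>2, R: 7>3) and is removed.
For the Row player, Y strictly dominates X on the remaining columns (L: 9>6, CL: 8>4, CR: 5>4, R: 7>1); eliminate X.
For the Column player, L strictly dominates CL on the remaining rows (Y: 11>7, Z: 5>4); eliminate CL.
Column CR is eliminated: L beats it against every remaining row (Y: 11>8, Z: 5>4).
Among the remaining strategies, none is strictly dominated by another pure strategy of the same player, so the elimination stops.
Surviving strategies — the Row player: {Y, Z}; the Column player: {L, R}.

Y, Z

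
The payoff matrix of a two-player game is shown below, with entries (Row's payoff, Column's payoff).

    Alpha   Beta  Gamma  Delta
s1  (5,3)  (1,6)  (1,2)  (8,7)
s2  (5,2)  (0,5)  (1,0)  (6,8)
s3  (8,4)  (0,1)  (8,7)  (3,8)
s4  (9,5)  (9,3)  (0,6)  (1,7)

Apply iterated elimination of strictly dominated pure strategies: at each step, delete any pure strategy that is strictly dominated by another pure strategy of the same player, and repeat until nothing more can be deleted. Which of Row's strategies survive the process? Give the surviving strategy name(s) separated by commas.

s1

Column's strategy Alpha is strictly dominated by Delta (s1: 7>3, s2: 8>2, s3: 8>4, s4: 7>5) and is removed.
Column's strategy Beta is strictly dominated by Delta (s1: 7>6, s2: 8>5, s3: 8>1, s4: 7>3) and is removed.
Row's strategy s4 is strictly dominated by s1 (Gamma: 1>0, Delta: 8>1) and is removed.
Column Gamma is eliminated: Delta beats it against every remaining row (s1: 7>2, s2: 8>0, s3: 8>7).
Row s2 is eliminated: s1 beats it against every remaining column (Delta: 8>6).
Row's strategy s3 is strictly dominated by s1 (Delta: 8>3) and is removed.
Among the remaining strategies, none is strictly dominated by another pure strategy of the same player, so the elimination stops.
Surviving strategies — Row: {s1}; Column: {Delta}.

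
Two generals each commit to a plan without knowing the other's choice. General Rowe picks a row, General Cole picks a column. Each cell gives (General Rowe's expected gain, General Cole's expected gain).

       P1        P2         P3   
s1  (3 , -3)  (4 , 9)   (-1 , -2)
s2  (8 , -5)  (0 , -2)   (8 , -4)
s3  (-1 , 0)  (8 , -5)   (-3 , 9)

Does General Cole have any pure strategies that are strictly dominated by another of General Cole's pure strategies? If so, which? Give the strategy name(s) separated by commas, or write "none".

P1: dominated, since P3 does at least as well everywhere (s1: -2>-3, s2: -4>-5, s3: 9>0).
P2: no other strategy beats it everywhere (P1 at s1 (9>-3); P3 at s1 (9>-2)).
P3: no other strategy beats it everywhere (P1 at s1 (-2>-3); P2 at s3 (9>-5)).

P1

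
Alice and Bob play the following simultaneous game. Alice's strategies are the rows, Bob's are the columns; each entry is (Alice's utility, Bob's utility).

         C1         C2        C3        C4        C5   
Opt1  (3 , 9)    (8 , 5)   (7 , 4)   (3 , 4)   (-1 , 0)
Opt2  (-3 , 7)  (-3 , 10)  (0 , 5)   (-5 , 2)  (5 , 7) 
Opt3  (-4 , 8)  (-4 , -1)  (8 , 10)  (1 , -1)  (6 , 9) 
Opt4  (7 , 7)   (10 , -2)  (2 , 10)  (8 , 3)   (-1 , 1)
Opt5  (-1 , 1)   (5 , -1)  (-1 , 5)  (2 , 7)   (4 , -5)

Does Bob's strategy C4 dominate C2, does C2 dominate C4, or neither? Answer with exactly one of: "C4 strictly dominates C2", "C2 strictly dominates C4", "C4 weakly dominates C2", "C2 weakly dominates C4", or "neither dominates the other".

Compare C4 to C2 across each choice by Alice: Opt1: 4<5, Opt2: 2<10, Opt3: -1=-1, Opt4: 3>-2, Opt5: 7>-1.
C4 does better at Opt4, Opt5 but worse at Opt1, Opt2; neither strategy dominates the other.

neither dominates the other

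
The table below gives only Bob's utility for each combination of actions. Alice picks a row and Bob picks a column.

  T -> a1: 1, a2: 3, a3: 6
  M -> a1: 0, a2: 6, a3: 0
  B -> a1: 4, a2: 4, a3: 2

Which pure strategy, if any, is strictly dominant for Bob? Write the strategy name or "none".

none

a1 fails to dominate a2 at T (1<3).
a2 fails to dominate a1 at B (4=4).
a3 fails to dominate a1 at M (0=0).
No single strategy dominates all the others.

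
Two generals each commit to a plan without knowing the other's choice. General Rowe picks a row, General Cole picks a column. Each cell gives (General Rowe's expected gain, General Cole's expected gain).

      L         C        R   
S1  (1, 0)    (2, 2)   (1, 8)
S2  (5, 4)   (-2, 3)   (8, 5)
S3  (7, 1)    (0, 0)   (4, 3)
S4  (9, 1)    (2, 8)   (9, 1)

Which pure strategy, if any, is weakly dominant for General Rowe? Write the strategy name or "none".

S4 vs S1: L: 9>1, C: 2=2, R: 9>1.
S4 vs S2: L: 9>5, C: 2>-2, R: 9>8.
S4 vs S3: L: 9>7, C: 2>0, R: 9>4.
S4 is at least as good as every other strategy against every opponent action, so it is weakly dominant.

S4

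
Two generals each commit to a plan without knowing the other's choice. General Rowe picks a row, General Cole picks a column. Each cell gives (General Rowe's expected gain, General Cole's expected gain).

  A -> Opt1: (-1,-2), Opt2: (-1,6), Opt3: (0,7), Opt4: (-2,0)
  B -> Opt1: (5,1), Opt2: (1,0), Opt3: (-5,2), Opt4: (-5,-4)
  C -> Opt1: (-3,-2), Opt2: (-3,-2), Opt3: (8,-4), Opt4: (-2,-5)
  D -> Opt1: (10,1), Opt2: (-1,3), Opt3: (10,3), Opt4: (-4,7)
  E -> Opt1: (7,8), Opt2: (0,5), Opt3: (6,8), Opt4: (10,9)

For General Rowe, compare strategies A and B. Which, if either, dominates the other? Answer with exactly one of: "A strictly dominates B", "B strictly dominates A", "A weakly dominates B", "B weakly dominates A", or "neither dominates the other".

A's payoffs vs B's, by General Cole's action — Opt1: -1<5, Opt2: -1<1, Opt3: 0>-5, Opt4: -2>-5.
A does better at Opt3, Opt4 but worse at Opt1, Opt2; neither strategy dominates the other.

neither dominates the other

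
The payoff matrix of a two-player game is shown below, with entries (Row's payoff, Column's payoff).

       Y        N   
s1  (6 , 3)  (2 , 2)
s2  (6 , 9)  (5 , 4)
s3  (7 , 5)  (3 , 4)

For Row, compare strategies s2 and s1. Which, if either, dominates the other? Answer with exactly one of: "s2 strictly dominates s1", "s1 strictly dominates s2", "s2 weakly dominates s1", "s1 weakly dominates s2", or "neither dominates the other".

s2's payoffs vs s1's, by Column's action — Y: 6=6, N: 5>2.
s2 is at least as good everywhere and strictly better somewhere (tied only at Y), so s2 weakly but not strictly dominates s1.

s2 weakly dominates s1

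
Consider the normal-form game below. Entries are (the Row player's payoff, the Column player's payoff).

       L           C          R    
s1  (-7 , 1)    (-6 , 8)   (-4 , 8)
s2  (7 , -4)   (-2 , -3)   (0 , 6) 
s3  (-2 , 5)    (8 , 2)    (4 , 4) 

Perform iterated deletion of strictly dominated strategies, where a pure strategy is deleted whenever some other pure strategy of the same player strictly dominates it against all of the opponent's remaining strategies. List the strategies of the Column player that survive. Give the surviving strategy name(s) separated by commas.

L, R

The Row player's strategy s1 is strictly dominated by s2 (L: 7>-7, C: -2>-6, R: 0>-4) and is removed.
The Column player's strategy C is strictly dominated by R (s2: 6>-3, s3: 4>2) and is removed.
Among the remaining strategies, none is strictly dominated by another pure strategy of the same player, so the elimination stops.
Surviving strategies — the Row player: {s2, s3}; the Column player: {L, R}.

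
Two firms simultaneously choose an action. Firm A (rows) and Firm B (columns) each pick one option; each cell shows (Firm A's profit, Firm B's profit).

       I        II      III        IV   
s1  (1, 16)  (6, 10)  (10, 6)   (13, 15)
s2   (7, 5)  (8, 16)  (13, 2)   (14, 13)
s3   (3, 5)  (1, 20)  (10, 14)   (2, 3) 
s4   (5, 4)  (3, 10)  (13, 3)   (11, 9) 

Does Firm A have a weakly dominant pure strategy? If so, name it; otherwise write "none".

s2

s2 vs s1: I: 7>1, II: 8>6, III: 13>10, IV: 14>13.
s2 vs s3: I: 7>3, II: 8>1, III: 13>10, IV: 14>2.
s2 vs s4: I: 7>5, II: 8>3, III: 13=13, IV: 14>11.
s2 is at least as good as every other strategy against every opponent action, so it is weakly dominant.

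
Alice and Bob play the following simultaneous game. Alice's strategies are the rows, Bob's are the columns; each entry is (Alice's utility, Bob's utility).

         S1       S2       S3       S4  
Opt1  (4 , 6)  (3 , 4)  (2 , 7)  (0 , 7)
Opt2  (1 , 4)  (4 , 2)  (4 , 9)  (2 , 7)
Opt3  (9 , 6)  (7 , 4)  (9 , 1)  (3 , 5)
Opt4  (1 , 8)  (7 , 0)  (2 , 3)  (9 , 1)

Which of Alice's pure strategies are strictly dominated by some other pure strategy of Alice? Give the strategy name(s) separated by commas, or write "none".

Opt1: dominated, since Opt3 does at least as well everywhere (S1: 9>4, S2: 7>3, S3: 9>2, S4: 3>0).
Opt2: dominated, since Opt3 does at least as well everywhere (S1: 9>1, S2: 7>4, S3: 9>4, S4: 3>2).
Nothing dominates Opt3: Opt1 at S1 (9>4); Opt2 at S1 (9>1); Opt4 at S1 (9>1).
Nothing dominates Opt4: Opt1 at S2 (7>3); Opt2 at S1 (1=1); Opt3 at S2 (7=7).

Opt1, Opt2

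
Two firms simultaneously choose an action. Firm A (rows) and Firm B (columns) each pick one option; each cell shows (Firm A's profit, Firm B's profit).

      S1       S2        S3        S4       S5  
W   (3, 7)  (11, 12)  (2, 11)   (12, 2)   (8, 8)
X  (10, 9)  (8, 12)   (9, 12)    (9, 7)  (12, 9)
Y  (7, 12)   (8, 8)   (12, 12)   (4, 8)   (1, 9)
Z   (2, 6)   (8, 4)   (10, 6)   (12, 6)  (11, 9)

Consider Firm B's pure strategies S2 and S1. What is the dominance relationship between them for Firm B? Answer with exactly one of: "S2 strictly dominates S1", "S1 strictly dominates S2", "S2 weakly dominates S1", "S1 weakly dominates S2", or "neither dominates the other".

S2's payoffs vs S1's, by Firm A's action — W: 12>7, X: 12>9, Y: 8<12, Z: 4<6.
S2 does better at W, X but worse at Y, Z; neither strategy dominates the other.

neither dominates the other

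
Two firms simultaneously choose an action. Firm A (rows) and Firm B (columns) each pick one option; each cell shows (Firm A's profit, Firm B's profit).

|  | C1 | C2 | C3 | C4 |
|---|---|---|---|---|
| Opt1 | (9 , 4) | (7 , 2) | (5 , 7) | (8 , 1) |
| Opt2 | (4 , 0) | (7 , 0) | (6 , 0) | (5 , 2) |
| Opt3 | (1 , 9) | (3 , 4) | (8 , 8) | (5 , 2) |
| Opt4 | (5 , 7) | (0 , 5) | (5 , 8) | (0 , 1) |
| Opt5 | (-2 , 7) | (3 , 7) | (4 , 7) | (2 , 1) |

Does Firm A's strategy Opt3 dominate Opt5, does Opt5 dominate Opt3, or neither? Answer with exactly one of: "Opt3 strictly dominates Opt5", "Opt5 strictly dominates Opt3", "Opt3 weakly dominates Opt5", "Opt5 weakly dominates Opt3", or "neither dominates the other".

Opt3's payoffs vs Opt5's, by Firm B's action — C1: 1>-2, C2: 3=3, C3: 8>4, C4: 5>2.
Opt3 is at least as good everywhere and strictly better somewhere (tied only at C2), so Opt3 weakly but not strictly dominates Opt5.

Opt3 weakly dominates Opt5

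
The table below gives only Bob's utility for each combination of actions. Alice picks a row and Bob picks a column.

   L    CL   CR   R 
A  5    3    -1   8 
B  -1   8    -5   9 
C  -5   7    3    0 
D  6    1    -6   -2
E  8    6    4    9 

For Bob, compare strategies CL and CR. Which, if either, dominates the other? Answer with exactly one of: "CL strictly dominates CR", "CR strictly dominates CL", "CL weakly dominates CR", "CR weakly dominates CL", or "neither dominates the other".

CL strictly dominates CR

Compare CL to CR across each opponent action: A: 3>-1, B: 8>-5, C: 7>3, D: 1>-6, E: 6>4.
Every comparison favours CL, so CL strictly dominates CR.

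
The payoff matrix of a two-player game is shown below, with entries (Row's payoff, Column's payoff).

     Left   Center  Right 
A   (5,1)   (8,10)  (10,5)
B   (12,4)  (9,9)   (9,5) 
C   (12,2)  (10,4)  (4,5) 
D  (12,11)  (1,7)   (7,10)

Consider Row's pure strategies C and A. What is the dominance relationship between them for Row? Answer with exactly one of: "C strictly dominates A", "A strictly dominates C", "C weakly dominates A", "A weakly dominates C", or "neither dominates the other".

C's payoffs vs A's, by Column's action — Left: 12>5, Center: 10>8, Right: 4<10.
C does better at Left, Center but worse at Right; neither strategy dominates the other.

neither dominates the other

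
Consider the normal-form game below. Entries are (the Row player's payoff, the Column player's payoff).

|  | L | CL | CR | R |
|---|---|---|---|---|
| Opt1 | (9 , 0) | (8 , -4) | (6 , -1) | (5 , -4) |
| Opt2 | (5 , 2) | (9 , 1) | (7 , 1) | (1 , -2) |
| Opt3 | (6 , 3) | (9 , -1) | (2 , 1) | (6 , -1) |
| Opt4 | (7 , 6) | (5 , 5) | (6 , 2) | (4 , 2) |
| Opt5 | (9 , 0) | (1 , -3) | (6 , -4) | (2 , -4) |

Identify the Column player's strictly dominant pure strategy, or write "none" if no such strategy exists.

L vs CL: Opt1: 0>-4, Opt2: 2>1, Opt3: 3>-1, Opt4: 6>5, Opt5: 0>-3.
L vs CR: Opt1: 0>-1, Opt2: 2>1, Opt3: 3>1, Opt4: 6>2, Opt5: 0>-4.
L vs R: Opt1: 0>-4, Opt2: 2>-2, Opt3: 3>-1, Opt4: 6>2, Opt5: 0>-4.
L strictly beats every other strategy against every opponent action, so it is strictly dominant.

L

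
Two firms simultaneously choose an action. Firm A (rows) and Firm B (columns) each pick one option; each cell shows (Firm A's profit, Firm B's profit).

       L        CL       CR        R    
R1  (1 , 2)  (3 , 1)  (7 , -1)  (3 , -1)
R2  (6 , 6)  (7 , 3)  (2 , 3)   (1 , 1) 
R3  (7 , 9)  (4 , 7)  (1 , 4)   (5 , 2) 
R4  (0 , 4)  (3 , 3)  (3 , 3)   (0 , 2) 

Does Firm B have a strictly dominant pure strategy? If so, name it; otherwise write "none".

L

L vs CL: R1: 2>1, R2: 6>3, R3: 9>7, R4: 4>3.
L vs CR: R1: 2>-1, R2: 6>3, R3: 9>4, R4: 4>3.
L vs R: R1: 2>-1, R2: 6>1, R3: 9>2, R4: 4>2.
L strictly beats every other strategy against every opponent action, so it is strictly dominant.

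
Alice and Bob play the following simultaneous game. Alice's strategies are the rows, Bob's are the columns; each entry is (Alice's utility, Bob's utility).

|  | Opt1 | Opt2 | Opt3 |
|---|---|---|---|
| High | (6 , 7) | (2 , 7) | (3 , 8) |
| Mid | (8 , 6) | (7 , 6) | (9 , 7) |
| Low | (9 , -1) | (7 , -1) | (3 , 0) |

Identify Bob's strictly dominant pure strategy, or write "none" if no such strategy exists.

Opt3 vs Opt1: High: 8>7, Mid: 7>6, Low: 0>-1.
Opt3 vs Opt2: High: 8>7, Mid: 7>6, Low: 0>-1.
Opt3 strictly beats every other strategy against every opponent action, so it is strictly dominant.

Opt3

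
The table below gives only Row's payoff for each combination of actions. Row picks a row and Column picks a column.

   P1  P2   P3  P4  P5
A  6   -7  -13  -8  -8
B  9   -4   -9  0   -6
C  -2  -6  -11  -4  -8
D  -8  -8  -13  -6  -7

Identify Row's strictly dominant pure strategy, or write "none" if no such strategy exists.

B

B vs A: P1: 9>6, P2: -4>-7, P3: -9>-13, P4: 0>-8, P5: -6>-8.
B vs C: P1: 9>-2, P2: -4>-6, P3: -9>-11, P4: 0>-4, P5: -6>-8.
B vs D: P1: 9>-8, P2: -4>-8, P3: -9>-13, P4: 0>-6, P5: -6>-7.
B strictly beats every other strategy against every opponent action, so it is strictly dominant.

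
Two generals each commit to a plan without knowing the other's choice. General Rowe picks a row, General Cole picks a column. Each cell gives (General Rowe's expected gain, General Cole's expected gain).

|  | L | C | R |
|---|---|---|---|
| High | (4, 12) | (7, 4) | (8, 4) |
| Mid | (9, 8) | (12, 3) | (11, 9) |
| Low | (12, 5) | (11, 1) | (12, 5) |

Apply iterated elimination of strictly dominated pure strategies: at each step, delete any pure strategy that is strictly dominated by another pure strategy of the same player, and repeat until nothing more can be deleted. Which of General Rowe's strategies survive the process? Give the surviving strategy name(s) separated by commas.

General Rowe's strategy High is strictly dominated by Mid (L: 9>4, C: 12>7, R: 11>8) and is removed.
Column C is eliminated: L beats it against every remaining row (Mid: 8>3, Low: 5>1).
General Rowe's strategy Mid is strictly dominated by Low (L: 12>9, R: 12>11) and is removed.
Among the remaining strategies, none is strictly dominated by another pure strategy of the same player, so the elimination stops.
Surviving strategies — General Rowe: {Low}; General Cole: {L, R}.

Low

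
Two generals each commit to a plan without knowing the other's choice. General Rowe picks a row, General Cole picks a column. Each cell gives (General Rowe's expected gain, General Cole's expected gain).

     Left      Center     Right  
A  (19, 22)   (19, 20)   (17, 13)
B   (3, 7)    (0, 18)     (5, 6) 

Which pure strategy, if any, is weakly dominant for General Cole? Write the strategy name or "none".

Left fails to dominate Center at B (7<18).
Center fails to dominate Left at A (20<22).
Right fails to dominate Left at A (13<22).
No single strategy dominates all the others.

none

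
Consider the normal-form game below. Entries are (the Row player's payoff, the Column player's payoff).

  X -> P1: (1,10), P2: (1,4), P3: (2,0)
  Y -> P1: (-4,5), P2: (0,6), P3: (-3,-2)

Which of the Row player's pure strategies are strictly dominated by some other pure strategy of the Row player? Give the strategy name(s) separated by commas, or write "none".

Y

X is not dominated — it holds its own against Y at P1 (1>-4).
Y: dominated, since X does at least as well everywhere (P1: 1>-4, P2: 1>0, P3: 2>-3).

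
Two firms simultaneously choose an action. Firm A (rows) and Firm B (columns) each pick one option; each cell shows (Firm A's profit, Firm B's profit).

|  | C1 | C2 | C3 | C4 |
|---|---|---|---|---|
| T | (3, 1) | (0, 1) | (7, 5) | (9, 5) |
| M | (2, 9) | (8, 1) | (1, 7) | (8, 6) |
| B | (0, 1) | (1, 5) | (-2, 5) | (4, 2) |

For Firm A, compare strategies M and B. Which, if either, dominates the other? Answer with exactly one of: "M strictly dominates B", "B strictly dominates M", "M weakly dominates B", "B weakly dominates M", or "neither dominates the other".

M strictly dominates B

Compare M to B across each opponent action: C1: 2>0, C2: 8>1, C3: 1>-2, C4: 8>4.
M gives a strictly higher payoff against each opponent action, so M strictly dominates B.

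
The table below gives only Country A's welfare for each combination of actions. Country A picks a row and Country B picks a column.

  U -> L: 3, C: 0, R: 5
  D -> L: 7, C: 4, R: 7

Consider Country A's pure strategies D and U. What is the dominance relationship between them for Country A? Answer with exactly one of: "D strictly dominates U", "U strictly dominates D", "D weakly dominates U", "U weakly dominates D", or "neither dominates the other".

D's payoffs vs U's, by Country B's action — L: 7>3, C: 4>0, R: 7>5.
Every comparison favours D, so D strictly dominates U.

D strictly dominates U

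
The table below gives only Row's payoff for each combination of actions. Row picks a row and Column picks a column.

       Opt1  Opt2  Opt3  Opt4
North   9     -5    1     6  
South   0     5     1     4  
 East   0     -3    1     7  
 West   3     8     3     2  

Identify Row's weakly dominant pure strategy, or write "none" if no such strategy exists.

none

North fails to dominate South at Opt2 (-5<5).
South fails to dominate North at Opt1 (0<9).
East fails to dominate North at Opt1 (0<9).
West fails to dominate North at Opt1 (3<9).
No single strategy dominates all the others.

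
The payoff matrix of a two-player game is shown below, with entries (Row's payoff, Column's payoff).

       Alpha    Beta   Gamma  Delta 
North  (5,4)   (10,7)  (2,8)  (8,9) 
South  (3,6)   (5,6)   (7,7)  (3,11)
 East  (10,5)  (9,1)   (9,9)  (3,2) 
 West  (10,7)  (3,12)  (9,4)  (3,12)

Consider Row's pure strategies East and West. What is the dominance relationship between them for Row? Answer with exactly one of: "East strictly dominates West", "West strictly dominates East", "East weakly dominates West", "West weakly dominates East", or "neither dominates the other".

East's payoffs vs West's, by Column's action — Alpha: 10=10, Beta: 9>3, Gamma: 9=9, Delta: 3=3.
East is at least as good everywhere and strictly better somewhere (tied only at Alpha, Gamma, Delta), so East weakly but not strictly dominates West.

East weakly dominates West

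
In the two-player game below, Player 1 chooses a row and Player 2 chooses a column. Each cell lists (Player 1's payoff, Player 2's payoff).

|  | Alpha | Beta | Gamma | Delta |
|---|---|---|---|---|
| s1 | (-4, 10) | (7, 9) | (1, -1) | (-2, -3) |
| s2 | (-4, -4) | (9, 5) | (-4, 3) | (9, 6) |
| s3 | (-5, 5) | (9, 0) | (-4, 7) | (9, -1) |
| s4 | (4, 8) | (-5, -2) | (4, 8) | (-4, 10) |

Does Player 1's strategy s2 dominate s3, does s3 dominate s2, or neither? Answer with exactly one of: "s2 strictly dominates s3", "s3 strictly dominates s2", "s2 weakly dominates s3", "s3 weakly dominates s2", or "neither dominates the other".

s2's payoffs vs s3's, by Player 2's action — Alpha: -4>-5, Beta: 9=9, Gamma: -4=-4, Delta: 9=9.
s2 is at least as good everywhere and strictly better somewhere (tied only at Beta, Gamma, Delta), so s2 weakly but not strictly dominates s3.

s2 weakly dominates s3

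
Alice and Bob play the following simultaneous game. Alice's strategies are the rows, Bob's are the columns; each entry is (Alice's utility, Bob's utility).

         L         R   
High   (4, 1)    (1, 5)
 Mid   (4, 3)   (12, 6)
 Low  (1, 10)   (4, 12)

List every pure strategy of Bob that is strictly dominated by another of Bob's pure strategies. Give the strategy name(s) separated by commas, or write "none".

R strictly dominates L — High: 5>1, Mid: 6>3, Low: 12>10.
Nothing dominates R: L at High (5>1).

L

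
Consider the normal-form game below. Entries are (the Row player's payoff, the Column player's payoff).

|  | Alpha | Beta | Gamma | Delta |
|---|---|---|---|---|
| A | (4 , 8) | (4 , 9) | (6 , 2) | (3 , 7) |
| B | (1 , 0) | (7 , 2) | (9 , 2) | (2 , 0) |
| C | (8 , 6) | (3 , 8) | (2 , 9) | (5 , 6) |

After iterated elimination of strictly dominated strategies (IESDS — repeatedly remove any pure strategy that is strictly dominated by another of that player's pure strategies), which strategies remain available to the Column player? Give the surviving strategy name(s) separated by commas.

Column Alpha is eliminated: Beta beats it against every remaining row (A: 9>8, B: 2>0, C: 8>6).
The Column player's strategy Delta is strictly dominated by Beta (A: 9>7, B: 2>0, C: 8>6) and is removed.
Row A is eliminated: B beats it against every remaining column (Beta: 7>4, Gamma: 9>6).
For the Row player, B strictly dominates C on the remaining columns (Beta: 7>3, Gamma: 9>2); eliminate C.
Among the remaining strategies, none is strictly dominated by another pure strategy of the same player, so the elimination stops.
Surviving strategies — the Row player: {B}; the Column player: {Beta, Gamma}.

Beta, Gamma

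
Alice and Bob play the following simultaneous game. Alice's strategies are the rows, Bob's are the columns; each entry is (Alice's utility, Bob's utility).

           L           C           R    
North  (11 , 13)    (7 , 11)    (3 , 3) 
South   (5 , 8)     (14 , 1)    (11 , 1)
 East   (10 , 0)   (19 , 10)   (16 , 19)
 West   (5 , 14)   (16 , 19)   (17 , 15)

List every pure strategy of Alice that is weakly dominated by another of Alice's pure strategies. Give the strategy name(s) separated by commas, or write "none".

North: no other strategy beats it everywhere (South at L (11>5); East at L (11>10); West at L (11>5)).
South: dominated, since East does at least as well everywhere (L: 10>5, C: 19>14, R: 16>11).
Nothing dominates East: North at C (19>7); South at L (10>5); West at L (10>5).
Nothing dominates West: North at C (16>7); South at C (16>14); East at R (17>16).

South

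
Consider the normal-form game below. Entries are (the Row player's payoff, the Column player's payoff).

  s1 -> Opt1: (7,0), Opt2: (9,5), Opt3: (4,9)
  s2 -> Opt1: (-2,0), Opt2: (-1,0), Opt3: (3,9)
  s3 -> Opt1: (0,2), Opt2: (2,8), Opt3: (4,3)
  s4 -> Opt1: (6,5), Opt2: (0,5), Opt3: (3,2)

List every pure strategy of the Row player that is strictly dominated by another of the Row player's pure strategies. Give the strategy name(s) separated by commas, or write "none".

Nothing dominates s1: s2 at Opt1 (7>-2); s3 at Opt1 (7>0); s4 at Opt1 (7>6).
s2: dominated, since s1 does at least as well everywhere (Opt1: 7>-2, Opt2: 9>-1, Opt3: 4>3).
s3 is not dominated — it holds its own against s1 at Opt3 (4=4); s2 at Opt1 (0>-2); s4 at Opt2 (2>0).
s4: dominated, since s1 does at least as well everywhere (Opt1: 7>6, Opt2: 9>0, Opt3: 4>3).

s2, s4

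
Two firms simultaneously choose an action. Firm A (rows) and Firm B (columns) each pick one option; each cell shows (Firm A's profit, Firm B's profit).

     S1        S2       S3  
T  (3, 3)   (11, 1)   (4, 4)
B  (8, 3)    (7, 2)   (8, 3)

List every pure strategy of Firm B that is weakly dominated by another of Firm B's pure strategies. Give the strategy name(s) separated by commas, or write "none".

S1, S2

S3 weakly dominates S1 — T: 4>3, B: 3=3.
S2: dominated, since S1 does at least as well everywhere (T: 3>1, B: 3>2).
Nothing dominates S3: S1 at T (4>3); S2 at T (4>1).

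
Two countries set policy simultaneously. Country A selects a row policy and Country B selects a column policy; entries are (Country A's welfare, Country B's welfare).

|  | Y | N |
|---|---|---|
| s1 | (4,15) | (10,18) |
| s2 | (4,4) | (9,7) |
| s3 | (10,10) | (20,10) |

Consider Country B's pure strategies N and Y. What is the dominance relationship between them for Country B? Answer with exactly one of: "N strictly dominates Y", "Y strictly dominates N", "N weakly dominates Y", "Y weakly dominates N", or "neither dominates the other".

N weakly dominates Y

Compare N to Y across every action of Country A: s1: 18>15, s2: 7>4, s3: 10=10.
N is at least as good everywhere and strictly better somewhere (tied only at s3), so N weakly but not strictly dominates Y.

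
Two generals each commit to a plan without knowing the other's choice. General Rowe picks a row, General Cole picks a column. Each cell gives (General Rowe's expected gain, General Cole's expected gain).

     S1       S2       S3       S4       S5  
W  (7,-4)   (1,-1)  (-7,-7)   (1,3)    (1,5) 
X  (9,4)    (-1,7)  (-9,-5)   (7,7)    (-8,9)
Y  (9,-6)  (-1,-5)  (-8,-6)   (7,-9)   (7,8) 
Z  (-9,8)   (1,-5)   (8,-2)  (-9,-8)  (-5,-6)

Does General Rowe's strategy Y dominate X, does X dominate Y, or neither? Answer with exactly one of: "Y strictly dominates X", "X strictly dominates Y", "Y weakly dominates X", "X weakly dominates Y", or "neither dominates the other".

Y weakly dominates X

Y's payoffs vs X's, by General Cole's action — S1: 9=9, S2: -1=-1, S3: -8>-9, S4: 7=7, S5: 7>-8.
Y is at least as good everywhere and strictly better somewhere (tied only at S1, S2, S4), so Y weakly but not strictly dominates X.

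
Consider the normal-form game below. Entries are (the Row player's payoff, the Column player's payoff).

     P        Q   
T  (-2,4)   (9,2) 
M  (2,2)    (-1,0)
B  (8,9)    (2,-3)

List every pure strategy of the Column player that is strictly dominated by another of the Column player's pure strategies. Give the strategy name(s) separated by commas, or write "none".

P: no other strategy beats it everywhere (Q at T (4>2)).
Q is strictly dominated by P (T: 4>2, M: 2>0, B: 9>-3).

Q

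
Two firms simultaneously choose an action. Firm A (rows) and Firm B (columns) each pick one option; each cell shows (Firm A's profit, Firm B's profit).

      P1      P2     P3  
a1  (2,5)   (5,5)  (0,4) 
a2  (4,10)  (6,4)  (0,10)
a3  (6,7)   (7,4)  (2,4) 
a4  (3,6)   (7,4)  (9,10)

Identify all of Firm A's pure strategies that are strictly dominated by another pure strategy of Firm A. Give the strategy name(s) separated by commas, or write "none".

a3 strictly dominates a1 — P1: 6>2, P2: 7>5, P3: 2>0.
a2 is strictly dominated by a3 (P1: 6>4, P2: 7>6, P3: 2>0).
a3: no other strategy beats it everywhere (a1 at P1 (6>2); a2 at P1 (6>4); a4 at P1 (6>3)).
a4: no other strategy beats it everywhere (a1 at P1 (3>2); a2 at P2 (7>6); a3 at P2 (7=7)).

a1, a2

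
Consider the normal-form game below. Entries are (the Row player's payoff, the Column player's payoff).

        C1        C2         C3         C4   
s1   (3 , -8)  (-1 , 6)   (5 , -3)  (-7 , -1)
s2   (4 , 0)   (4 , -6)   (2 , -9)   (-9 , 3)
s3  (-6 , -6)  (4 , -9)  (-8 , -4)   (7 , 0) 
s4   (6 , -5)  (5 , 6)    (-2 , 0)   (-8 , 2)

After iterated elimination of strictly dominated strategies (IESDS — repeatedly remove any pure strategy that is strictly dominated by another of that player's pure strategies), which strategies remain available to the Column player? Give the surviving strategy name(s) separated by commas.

C2, C4

The Column player's strategy C1 is strictly dominated by C4 (s1: -1>-8, s2: 3>0, s3: 0>-6, s4: 2>-5) and is removed.
Column C3 is eliminated: C4 beats it against every remaining row (s1: -1>-3, s2: 3>-9, s3: 0>-4, s4: 2>0).
For the Row player, s3 strictly dominates s1 on the remaining columns (C2: 4>-1, C4: 7>-7); eliminate s1.
The Row player's strategy s2 is strictly dominated by s4 (C2: 5>4, C4: -8>-9) and is removed.
Among the remaining strategies, none is strictly dominated by another pure strategy of the same player, so the elimination stops.
Surviving strategies — the Row player: {s3, s4}; the Column player: {C2, C4}.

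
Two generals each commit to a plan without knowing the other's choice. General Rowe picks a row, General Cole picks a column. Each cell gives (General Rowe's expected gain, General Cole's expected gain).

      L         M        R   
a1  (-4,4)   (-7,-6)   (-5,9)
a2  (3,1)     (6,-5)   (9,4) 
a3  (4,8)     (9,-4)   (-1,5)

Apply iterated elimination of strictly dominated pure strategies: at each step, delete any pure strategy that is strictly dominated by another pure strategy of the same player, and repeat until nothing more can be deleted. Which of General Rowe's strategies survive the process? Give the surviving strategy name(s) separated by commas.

a2, a3

General Rowe's strategy a1 is strictly dominated by a2 (L: 3>-4, M: 6>-7, R: 9>-5) and is removed.
General Cole's strategy M is strictly dominated by L (a2: 1>-5, a3: 8>-4) and is removed.
Among the remaining strategies, none is strictly dominated by another pure strategy of the same player, so the elimination stops.
Surviving strategies — General Rowe: {a2, a3}; General Cole: {L, R}.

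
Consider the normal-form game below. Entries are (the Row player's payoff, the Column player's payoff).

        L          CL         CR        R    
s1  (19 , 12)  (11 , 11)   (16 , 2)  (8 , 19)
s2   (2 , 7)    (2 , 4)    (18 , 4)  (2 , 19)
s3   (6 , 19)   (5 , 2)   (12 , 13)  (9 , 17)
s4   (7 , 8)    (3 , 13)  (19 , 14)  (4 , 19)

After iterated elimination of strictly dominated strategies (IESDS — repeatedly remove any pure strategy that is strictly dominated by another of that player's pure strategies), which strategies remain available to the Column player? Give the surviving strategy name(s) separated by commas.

L, R

The Row player's strategy s2 is strictly dominated by s4 (L: 7>2, CL: 3>2, CR: 19>18, R: 4>2) and is removed.
Column CL is eliminated: R beats it against every remaining row (s1: 19>11, s3: 17>2, s4: 19>13).
For the Column player, R strictly dominates CR on the remaining rows (s1: 19>2, s3: 17>13, s4: 19>14); eliminate CR.
Row s4 is eliminated: s1 beats it against every remaining column (L: 19>7, R: 8>4).
Among the remaining strategies, none is strictly dominated by another pure strategy of the same player, so the elimination stops.
Surviving strategies — the Row player: {s1, s3}; the Column player: {L, R}.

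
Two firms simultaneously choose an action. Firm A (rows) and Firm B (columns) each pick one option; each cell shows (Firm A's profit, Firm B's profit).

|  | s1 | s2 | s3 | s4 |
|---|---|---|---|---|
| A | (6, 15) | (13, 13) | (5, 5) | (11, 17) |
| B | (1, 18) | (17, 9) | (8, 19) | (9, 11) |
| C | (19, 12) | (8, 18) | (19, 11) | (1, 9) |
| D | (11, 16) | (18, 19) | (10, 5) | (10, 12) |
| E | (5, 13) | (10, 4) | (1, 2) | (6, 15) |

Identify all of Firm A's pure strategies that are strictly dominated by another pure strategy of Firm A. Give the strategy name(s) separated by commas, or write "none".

B, E

A: no other strategy beats it everywhere (B at s1 (6>1); C at s2 (13>8); D at s4 (11>10); E at s1 (6>5)).
D strictly dominates B — s1: 11>1, s2: 18>17, s3: 10>8, s4: 10>9.
C is not dominated — it holds its own against A at s1 (19>6); B at s1 (19>1); D at s1 (19>11); E at s1 (19>5).
D: no other strategy beats it everywhere (A at s1 (11>6); B at s1 (11>1); C at s2 (18>8); E at s1 (11>5)).
E: dominated, since A does at least as well everywhere (s1: 6>5, s2: 13>10, s3: 5>1, s4: 11>6).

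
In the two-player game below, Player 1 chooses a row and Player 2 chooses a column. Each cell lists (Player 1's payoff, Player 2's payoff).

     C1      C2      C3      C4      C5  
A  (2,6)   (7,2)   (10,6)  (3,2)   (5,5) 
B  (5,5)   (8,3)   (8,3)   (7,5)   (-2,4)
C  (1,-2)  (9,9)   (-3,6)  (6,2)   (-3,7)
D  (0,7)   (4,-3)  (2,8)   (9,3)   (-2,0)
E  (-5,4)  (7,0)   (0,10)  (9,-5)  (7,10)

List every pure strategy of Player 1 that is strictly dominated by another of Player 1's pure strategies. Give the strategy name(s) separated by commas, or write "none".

none

Nothing dominates A: B at C3 (10>8); C at C1 (2>1); D at C1 (2>0); E at C1 (2>-5).
Nothing dominates B: A at C1 (5>2); C at C1 (5>1); D at C1 (5>0); E at C1 (5>-5).
C is not dominated — it holds its own against A at C2 (9>7); B at C2 (9>8); D at C1 (1>0); E at C1 (1>-5).
Nothing dominates D: A at C4 (9>3); B at C4 (9>7); C at C3 (2>-3); E at C1 (0>-5).
E is not dominated — it holds its own against A at C2 (7=7); B at C4 (9>7); C at C3 (0>-3); D at C2 (7>4).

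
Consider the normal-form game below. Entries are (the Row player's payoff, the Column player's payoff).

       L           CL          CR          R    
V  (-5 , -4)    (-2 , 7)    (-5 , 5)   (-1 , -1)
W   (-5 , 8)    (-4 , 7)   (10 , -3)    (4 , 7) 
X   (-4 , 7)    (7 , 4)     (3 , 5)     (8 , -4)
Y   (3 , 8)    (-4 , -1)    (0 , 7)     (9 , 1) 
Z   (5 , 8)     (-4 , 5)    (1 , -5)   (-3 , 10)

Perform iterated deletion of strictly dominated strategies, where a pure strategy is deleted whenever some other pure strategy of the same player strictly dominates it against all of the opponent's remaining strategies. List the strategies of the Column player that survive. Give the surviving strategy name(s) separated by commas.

L, R

For the Row player, X strictly dominates V on the remaining columns (L: -4>-5, CL: 7>-2, CR: 3>-5, R: 8>-1); eliminate V.
Column CL is eliminated: L beats it against every remaining row (W: 8>7, X: 7>4, Y: 8>-1, Z: 8>5).
The Column player's strategy CR is strictly dominated by L (W: 8>-3, X: 7>5, Y: 8>7, Z: 8>-5) and is removed.
The Row player's strategy W is strictly dominated by X (L: -4>-5, R: 8>4) and is removed.
For the Row player, Y strictly dominates X on the remaining columns (L: 3>-4, R: 9>8); eliminate X.
Among the remaining strategies, none is strictly dominated by another pure strategy of the same player, so the elimination stops.
Surviving strategies — the Row player: {Y, Z}; the Column player: {L, R}.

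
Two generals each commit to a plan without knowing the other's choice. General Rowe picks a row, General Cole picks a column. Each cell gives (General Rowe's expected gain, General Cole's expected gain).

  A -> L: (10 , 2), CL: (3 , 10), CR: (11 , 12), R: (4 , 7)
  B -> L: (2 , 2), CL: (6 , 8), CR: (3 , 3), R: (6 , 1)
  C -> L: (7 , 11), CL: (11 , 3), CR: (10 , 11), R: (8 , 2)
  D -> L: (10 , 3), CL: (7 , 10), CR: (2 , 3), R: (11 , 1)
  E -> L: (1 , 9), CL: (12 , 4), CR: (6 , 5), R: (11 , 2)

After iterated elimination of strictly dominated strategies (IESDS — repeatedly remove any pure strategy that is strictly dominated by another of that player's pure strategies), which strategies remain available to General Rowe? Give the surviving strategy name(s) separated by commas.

A, C, D, E

For General Rowe, C strictly dominates B on the remaining columns (L: 7>2, CL: 11>6, CR: 10>3, R: 8>6); eliminate B.
Column R is eliminated: CL beats it against every remaining row (A: 10>7, C: 3>2, D: 10>1, E: 4>2).
Among the remaining strategies, none is strictly dominated by another pure strategy of the same player, so the elimination stops.
Surviving strategies — General Rowe: {A, C, D, E}; General Cole: {L, CL, CR}.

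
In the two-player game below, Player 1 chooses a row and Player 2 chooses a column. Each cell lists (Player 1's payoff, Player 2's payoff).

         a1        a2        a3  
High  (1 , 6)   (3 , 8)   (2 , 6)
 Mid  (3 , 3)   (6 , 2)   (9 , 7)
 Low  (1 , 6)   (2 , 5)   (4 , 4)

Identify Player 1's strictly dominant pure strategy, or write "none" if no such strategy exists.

Mid

Mid vs High: a1: 3>1, a2: 6>3, a3: 9>2.
Mid vs Low: a1: 3>1, a2: 6>2, a3: 9>4.
Mid strictly beats every other strategy against every opponent action, so it is strictly dominant.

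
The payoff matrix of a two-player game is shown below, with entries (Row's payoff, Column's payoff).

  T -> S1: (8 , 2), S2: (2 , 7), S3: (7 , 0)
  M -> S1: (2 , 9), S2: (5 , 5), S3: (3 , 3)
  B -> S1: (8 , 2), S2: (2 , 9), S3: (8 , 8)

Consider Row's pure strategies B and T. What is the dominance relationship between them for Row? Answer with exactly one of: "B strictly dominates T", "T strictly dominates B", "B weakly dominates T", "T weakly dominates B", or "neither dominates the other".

Compare B to T across every action of Column: S1: 8=8, S2: 2=2, S3: 8>7.
B is at least as good everywhere and strictly better somewhere (tied only at S1, S2), so B weakly but not strictly dominates T.

B weakly dominates T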